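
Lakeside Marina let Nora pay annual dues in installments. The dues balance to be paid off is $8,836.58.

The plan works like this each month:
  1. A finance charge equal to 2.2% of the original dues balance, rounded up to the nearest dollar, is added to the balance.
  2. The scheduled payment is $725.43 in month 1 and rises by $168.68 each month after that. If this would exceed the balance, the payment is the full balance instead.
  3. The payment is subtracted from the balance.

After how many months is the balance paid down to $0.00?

8

Month 1: opening $8,836.58; interest $195.00 → $9,031.58; payment $725.43; balance $8,306.15
Month 2: opening $8,306.15; interest $195.00 → $8,501.15; payment $894.11; balance $7,607.04
Month 3: opening $7,607.04; interest $195.00 → $7,802.04; payment $1,062.79; balance $6,739.25
Month 4: opening $6,739.25; interest $195.00 → $6,934.25; payment $1,231.47; balance $5,702.78
Month 5: opening $5,702.78; interest $195.00 → $5,897.78; payment $1,400.15; balance $4,497.63
Month 6: opening $4,497.63; interest $195.00 → $4,692.63; payment $1,568.83; balance $3,123.80
Month 7: opening $3,123.80; interest $195.00 → $3,318.80; payment $1,737.51; balance $1,581.29
Month 8: opening $1,581.29; interest $195.00 → $1,776.29; payment $1,776.29; balance $0.00
Balance reaches $0.00 in month 8.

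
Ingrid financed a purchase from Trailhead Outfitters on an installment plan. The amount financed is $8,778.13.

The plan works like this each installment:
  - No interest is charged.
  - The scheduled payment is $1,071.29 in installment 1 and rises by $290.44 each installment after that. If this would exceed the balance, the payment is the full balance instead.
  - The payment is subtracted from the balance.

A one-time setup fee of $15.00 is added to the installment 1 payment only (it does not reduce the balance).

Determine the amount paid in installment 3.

$1,652.17

Installment 1: opening $8,778.13; payment $1,071.29 (+ $15.00 fee); balance $7,706.84
Installment 2: opening $7,706.84; payment $1,361.73; balance $6,345.11
Installment 3: opening $6,345.11; payment $1,652.17; balance $4,692.94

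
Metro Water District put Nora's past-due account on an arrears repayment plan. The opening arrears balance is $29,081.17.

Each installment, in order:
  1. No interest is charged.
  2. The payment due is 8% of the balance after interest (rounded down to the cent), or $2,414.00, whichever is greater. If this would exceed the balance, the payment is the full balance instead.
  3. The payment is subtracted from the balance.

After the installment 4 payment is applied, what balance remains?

Installment 1: $29,081.17 − $2,414.00 → $26,667.17
Installment 2: $26,667.17 − $2,414.00 → $24,253.17
Installment 3: $24,253.17 − $2,414.00 → $21,839.17
Installment 4: $21,839.17 − $2,414.00 → $19,425.17

$19,425.17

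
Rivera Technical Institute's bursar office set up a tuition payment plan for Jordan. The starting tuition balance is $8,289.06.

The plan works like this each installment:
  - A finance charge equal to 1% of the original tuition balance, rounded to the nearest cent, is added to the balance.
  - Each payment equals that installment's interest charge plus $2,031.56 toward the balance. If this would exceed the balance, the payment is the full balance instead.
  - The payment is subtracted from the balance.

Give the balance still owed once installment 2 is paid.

$4,225.94

Installment 1: $8,289.06 +$82.89 interest = $8,371.95; pay $2,114.45 → $6,257.50
Installment 2: $6,257.50 +$82.89 interest = $6,340.39; pay $2,114.45 → $4,225.94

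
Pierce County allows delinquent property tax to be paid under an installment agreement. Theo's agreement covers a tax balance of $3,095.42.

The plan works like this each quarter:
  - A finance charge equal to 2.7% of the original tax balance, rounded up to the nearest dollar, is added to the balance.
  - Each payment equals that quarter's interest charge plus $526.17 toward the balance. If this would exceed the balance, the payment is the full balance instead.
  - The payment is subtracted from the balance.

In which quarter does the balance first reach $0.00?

6

Quarter 1: opening $3,095.42; interest $84.00 → $3,179.42; payment $610.17; balance $2,569.25
Quarter 2: opening $2,569.25; interest $84.00 → $2,653.25; payment $610.17; balance $2,043.08
Quarter 3: opening $2,043.08; interest $84.00 → $2,127.08; payment $610.17; balance $1,516.91
Quarter 4: opening $1,516.91; interest $84.00 → $1,600.91; payment $610.17; balance $990.74
Quarter 5: opening $990.74; interest $84.00 → $1,074.74; payment $610.17; balance $464.57
Quarter 6: opening $464.57; interest $84.00 → $548.57; payment $548.57; balance $0.00
Balance reaches $0.00 in quarter 6.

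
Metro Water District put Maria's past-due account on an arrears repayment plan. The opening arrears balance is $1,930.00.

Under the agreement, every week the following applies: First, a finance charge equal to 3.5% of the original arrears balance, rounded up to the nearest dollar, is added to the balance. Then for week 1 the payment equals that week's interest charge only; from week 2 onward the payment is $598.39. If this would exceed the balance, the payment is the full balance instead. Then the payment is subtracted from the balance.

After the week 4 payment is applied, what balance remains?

$338.83

Week 1: $1,930.00 +$68.00 interest = $1,998.00; pay $68.00 → $1,930.00
Week 2: $1,930.00 +$68.00 interest = $1,998.00; pay $598.39 → $1,399.61
Week 3: $1,399.61 +$68.00 interest = $1,467.61; pay $598.39 → $869.22
Week 4: $869.22 +$68.00 interest = $937.22; pay $598.39 → $338.83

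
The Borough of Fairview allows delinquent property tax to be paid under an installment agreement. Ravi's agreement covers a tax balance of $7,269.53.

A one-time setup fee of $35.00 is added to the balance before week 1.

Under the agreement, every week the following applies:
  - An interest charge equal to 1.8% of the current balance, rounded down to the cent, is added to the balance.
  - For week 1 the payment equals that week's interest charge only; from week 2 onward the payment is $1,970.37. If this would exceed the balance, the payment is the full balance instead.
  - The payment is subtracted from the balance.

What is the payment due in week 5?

$1,718.34

Week 1: opening $7,304.53; interest $131.48 → $7,436.01; payment $131.48; balance $7,304.53
Week 2: opening $7,304.53; interest $131.48 → $7,436.01; payment $1,970.37; balance $5,465.64
Week 3: opening $5,465.64; interest $98.38 → $5,564.02; payment $1,970.37; balance $3,593.65
Week 4: opening $3,593.65; interest $64.68 → $3,658.33; payment $1,970.37; balance $1,687.96
Week 5: opening $1,687.96; interest $30.38 → $1,718.34; payment $1,718.34; balance $0.00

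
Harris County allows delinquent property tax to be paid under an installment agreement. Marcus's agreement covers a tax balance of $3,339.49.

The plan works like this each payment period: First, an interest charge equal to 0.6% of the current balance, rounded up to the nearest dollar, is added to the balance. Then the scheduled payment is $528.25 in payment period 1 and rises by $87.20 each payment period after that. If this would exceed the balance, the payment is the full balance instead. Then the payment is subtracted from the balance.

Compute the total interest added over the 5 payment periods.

$67.00

Payment period 1: opening $3,339.49; interest $21.00 → $3,360.49; payment $528.25; balance $2,832.24
Payment period 2: opening $2,832.24; interest $17.00 → $2,849.24; payment $615.45; balance $2,233.79
Payment period 3: opening $2,233.79; interest $14.00 → $2,247.79; payment $702.65; balance $1,545.14
Payment period 4: opening $1,545.14; interest $10.00 → $1,555.14; payment $789.85; balance $765.29
Payment period 5: opening $765.29; interest $5.00 → $770.29; payment $770.29; balance $0.00
Total interest: $21.00 + $17.00 + $14.00 + $10.00 + $5.00 = $67.00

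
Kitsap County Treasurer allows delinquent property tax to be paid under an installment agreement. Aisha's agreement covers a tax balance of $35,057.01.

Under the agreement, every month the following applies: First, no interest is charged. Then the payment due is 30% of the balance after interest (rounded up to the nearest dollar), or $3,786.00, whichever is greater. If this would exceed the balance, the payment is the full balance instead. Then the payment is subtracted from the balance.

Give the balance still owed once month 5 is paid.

$4,451.01

Month 1: opening $35,057.01; payment $10,518.00; balance $24,539.01
Month 2: opening $24,539.01; payment $7,362.00; balance $17,177.01
Month 3: opening $17,177.01; payment $5,154.00; balance $12,023.01
Month 4: opening $12,023.01; payment $3,786.00; balance $8,237.01
Month 5: opening $8,237.01; payment $3,786.00; balance $4,451.01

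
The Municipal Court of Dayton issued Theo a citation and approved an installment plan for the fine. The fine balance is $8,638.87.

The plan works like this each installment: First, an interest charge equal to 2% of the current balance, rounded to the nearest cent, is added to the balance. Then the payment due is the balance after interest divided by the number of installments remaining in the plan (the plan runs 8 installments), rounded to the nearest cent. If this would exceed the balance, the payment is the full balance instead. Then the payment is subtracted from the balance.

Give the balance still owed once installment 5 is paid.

Installment 1: opening $8,638.87; interest $172.78 → $8,811.65; payment $1,101.46; balance $7,710.19
Installment 2: opening $7,710.19; interest $154.20 → $7,864.39; payment $1,123.48; balance $6,740.91
Installment 3: opening $6,740.91; interest $134.82 → $6,875.73; payment $1,145.96; balance $5,729.77
Installment 4: opening $5,729.77; interest $114.60 → $5,844.37; payment $1,168.87; balance $4,675.50
Installment 5: opening $4,675.50; interest $93.51 → $4,769.01; payment $1,192.25; balance $3,576.76

$3,576.76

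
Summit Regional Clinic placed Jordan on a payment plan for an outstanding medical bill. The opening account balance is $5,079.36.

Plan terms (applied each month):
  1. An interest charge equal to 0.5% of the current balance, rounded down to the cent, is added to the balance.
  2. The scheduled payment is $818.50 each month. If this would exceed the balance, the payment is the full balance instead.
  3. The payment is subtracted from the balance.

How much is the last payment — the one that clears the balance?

# | Opening | Interest | Payment | End bal
1 | $5,079.36 | $25.39 | $818.50 | $4,286.25
2 | $4,286.25 | $21.43 | $818.50 | $3,489.18
3 | $3,489.18 | $17.44 | $818.50 | $2,688.12
4 | $2,688.12 | $13.44 | $818.50 | $1,883.06
5 | $1,883.06 | $9.41 | $818.50 | $1,073.97
6 | $1,073.97 | $5.36 | $818.50 | $260.83
7 | $260.83 | $1.30 | $262.13 | $0.00

$262.13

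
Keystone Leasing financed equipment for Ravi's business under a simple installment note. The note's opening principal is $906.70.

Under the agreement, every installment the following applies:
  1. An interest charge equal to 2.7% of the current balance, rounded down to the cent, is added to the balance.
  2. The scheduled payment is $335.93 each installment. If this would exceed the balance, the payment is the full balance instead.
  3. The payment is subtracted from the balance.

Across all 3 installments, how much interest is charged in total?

Installment 1: opening $906.70; interest $24.48 → $931.18; payment $335.93; balance $595.25
Installment 2: opening $595.25; interest $16.07 → $611.32; payment $335.93; balance $275.39
Installment 3: opening $275.39; interest $7.43 → $282.82; payment $282.82; balance $0.00
Total interest: $24.48 + $16.07 + $7.43 = $47.98

$47.98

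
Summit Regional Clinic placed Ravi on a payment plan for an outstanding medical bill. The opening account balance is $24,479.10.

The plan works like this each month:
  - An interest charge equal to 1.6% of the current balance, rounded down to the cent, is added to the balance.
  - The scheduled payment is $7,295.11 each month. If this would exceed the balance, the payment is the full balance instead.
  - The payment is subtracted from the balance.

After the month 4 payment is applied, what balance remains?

$0.00

Month 1: $24,479.10 +$391.66 interest = $24,870.76; pay $7,295.11 → $17,575.65
Month 2: $17,575.65 +$281.21 interest = $17,856.86; pay $7,295.11 → $10,561.75
Month 3: $10,561.75 +$168.98 interest = $10,730.73; pay $7,295.11 → $3,435.62
Month 4: $3,435.62 +$54.96 interest = $3,490.58; pay $3,490.58 → $0.00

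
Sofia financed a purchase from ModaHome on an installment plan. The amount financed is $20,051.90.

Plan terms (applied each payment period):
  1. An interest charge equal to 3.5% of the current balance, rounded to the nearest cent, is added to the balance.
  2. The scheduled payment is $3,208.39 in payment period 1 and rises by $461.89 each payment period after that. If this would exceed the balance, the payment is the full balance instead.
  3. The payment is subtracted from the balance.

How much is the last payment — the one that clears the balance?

$1,891.03

Payment period 1: $20,051.90 +$701.82 interest = $20,753.72; pay $3,208.39 → $17,545.33
Payment period 2: $17,545.33 +$614.09 interest = $18,159.42; pay $3,670.28 → $14,489.14
Payment period 3: $14,489.14 +$507.12 interest = $14,996.26; pay $4,132.17 → $10,864.09
Payment period 4: $10,864.09 +$380.24 interest = $11,244.33; pay $4,594.06 → $6,650.27
Payment period 5: $6,650.27 +$232.76 interest = $6,883.03; pay $5,055.95 → $1,827.08
Payment period 6: $1,827.08 +$63.95 interest = $1,891.03; pay $1,891.03 → $0.00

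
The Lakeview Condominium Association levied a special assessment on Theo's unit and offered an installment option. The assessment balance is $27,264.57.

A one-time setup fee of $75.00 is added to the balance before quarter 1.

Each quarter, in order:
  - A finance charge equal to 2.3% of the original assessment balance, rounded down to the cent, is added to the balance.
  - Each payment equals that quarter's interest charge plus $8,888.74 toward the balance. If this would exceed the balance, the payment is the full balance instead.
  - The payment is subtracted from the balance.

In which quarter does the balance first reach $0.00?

4

Quarter 1: opening $27,339.57; interest $627.08 → $27,966.65; payment $9,515.82; balance $18,450.83
Quarter 2: opening $18,450.83; interest $627.08 → $19,077.91; payment $9,515.82; balance $9,562.09
Quarter 3: opening $9,562.09; interest $627.08 → $10,189.17; payment $9,515.82; balance $673.35
Quarter 4: opening $673.35; interest $627.08 → $1,300.43; payment $1,300.43; balance $0.00
Balance reaches $0.00 in quarter 4.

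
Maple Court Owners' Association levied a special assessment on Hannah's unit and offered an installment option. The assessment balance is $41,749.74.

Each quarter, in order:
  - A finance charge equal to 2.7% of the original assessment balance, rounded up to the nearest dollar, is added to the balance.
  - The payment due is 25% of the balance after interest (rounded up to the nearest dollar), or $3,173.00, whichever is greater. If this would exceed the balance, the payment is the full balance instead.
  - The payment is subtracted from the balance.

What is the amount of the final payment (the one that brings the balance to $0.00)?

Quarter 1: $41,749.74 +$1,128.00 interest = $42,877.74; pay $10,720.00 → $32,157.74
Quarter 2: $32,157.74 +$1,128.00 interest = $33,285.74; pay $8,322.00 → $24,963.74
Quarter 3: $24,963.74 +$1,128.00 interest = $26,091.74; pay $6,523.00 → $19,568.74
Quarter 4: $19,568.74 +$1,128.00 interest = $20,696.74; pay $5,175.00 → $15,521.74
Quarter 5: $15,521.74 +$1,128.00 interest = $16,649.74; pay $4,163.00 → $12,486.74
Quarter 6: $12,486.74 +$1,128.00 interest = $13,614.74; pay $3,404.00 → $10,210.74
Quarter 7: $10,210.74 +$1,128.00 interest = $11,338.74; pay $3,173.00 → $8,165.74
Quarter 8: $8,165.74 +$1,128.00 interest = $9,293.74; pay $3,173.00 → $6,120.74
Quarter 9: $6,120.74 +$1,128.00 interest = $7,248.74; pay $3,173.00 → $4,075.74
Quarter 10: $4,075.74 +$1,128.00 interest = $5,203.74; pay $3,173.00 → $2,030.74
Quarter 11: $2,030.74 +$1,128.00 interest = $3,158.74; pay $3,158.74 → $0.00

$3,158.74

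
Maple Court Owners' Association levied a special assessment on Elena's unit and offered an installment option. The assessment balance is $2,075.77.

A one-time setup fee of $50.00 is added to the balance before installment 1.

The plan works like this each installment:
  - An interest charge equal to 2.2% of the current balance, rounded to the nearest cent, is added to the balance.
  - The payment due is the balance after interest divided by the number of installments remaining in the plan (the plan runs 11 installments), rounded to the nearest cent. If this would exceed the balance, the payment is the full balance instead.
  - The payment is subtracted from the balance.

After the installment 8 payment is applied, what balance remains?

Installment 1: opening $2,125.77; interest $46.77 → $2,172.54; payment $197.50; balance $1,975.04
Installment 2: opening $1,975.04; interest $43.45 → $2,018.49; payment $201.85; balance $1,816.64
Installment 3: opening $1,816.64; interest $39.97 → $1,856.61; payment $206.29; balance $1,650.32
Installment 4: opening $1,650.32; interest $36.31 → $1,686.63; payment $210.83; balance $1,475.80
Installment 5: opening $1,475.80; interest $32.47 → $1,508.27; payment $215.47; balance $1,292.80
Installment 6: opening $1,292.80; interest $28.44 → $1,321.24; payment $220.21; balance $1,101.03
Installment 7: opening $1,101.03; interest $24.22 → $1,125.25; payment $225.05; balance $900.20
Installment 8: opening $900.20; interest $19.80 → $920.00; payment $230.00; balance $690.00

$690.00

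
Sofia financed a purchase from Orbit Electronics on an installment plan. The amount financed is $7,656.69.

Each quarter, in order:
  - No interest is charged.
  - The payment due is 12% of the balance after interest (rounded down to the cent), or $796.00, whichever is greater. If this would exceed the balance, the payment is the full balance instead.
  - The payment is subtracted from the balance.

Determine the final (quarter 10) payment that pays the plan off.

$357.35

Quarter 1: $7,656.69 − $918.80 → $6,737.89
Quarter 2: $6,737.89 − $808.54 → $5,929.35
Quarter 3: $5,929.35 − $796.00 → $5,133.35
Quarter 4: $5,133.35 − $796.00 → $4,337.35
Quarter 5: $4,337.35 − $796.00 → $3,541.35
Quarter 6: $3,541.35 − $796.00 → $2,745.35
Quarter 7: $2,745.35 − $796.00 → $1,949.35
Quarter 8: $1,949.35 − $796.00 → $1,153.35
Quarter 9: $1,153.35 − $796.00 → $357.35
Quarter 10: $357.35 − $357.35 → $0.00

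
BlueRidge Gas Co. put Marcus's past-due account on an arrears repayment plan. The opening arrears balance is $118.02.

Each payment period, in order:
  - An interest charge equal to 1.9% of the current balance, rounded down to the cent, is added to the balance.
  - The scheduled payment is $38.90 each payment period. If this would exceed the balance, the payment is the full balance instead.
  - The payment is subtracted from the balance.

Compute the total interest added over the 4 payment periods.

$4.72

Payment period 1: opening $118.02; interest $2.24 → $120.26; payment $38.90; balance $81.36
Payment period 2: opening $81.36; interest $1.54 → $82.90; payment $38.90; balance $44.00
Payment period 3: opening $44.00; interest $0.83 → $44.83; payment $38.90; balance $5.93
Payment period 4: opening $5.93; interest $0.11 → $6.04; payment $6.04; balance $0.00
Total interest: $2.24 + $1.54 + $0.83 + $0.11 = $4.72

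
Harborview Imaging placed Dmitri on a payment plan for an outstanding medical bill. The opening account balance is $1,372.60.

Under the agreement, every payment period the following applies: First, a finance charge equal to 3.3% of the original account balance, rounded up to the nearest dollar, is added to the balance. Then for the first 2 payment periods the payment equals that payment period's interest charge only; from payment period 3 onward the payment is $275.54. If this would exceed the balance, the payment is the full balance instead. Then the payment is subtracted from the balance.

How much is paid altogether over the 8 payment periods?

$1,740.60

Payment period 1: opening $1,372.60; interest $46.00 → $1,418.60; payment $46.00; balance $1,372.60
Payment period 2: opening $1,372.60; interest $46.00 → $1,418.60; payment $46.00; balance $1,372.60
Payment period 3: opening $1,372.60; interest $46.00 → $1,418.60; payment $275.54; balance $1,143.06
Payment period 4: opening $1,143.06; interest $46.00 → $1,189.06; payment $275.54; balance $913.52
Payment period 5: opening $913.52; interest $46.00 → $959.52; payment $275.54; balance $683.98
Payment period 6: opening $683.98; interest $46.00 → $729.98; payment $275.54; balance $454.44
Payment period 7: opening $454.44; interest $46.00 → $500.44; payment $275.54; balance $224.90
Payment period 8: opening $224.90; interest $46.00 → $270.90; payment $270.90; balance $0.00
Total paid: $1,740.60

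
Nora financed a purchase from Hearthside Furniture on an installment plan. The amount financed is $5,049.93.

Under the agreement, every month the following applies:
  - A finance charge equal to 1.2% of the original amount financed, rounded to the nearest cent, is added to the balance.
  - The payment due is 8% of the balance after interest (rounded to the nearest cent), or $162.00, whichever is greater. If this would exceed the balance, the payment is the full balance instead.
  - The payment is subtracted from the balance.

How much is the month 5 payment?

Month 1: opening $5,049.93; interest $60.60 → $5,110.53; payment $408.84; balance $4,701.69
Month 2: opening $4,701.69; interest $60.60 → $4,762.29; payment $380.98; balance $4,381.31
Month 3: opening $4,381.31; interest $60.60 → $4,441.91; payment $355.35; balance $4,086.56
Month 4: opening $4,086.56; interest $60.60 → $4,147.16; payment $331.77; balance $3,815.39
Month 5: opening $3,815.39; interest $60.60 → $3,875.99; payment $310.08; balance $3,565.91

$310.08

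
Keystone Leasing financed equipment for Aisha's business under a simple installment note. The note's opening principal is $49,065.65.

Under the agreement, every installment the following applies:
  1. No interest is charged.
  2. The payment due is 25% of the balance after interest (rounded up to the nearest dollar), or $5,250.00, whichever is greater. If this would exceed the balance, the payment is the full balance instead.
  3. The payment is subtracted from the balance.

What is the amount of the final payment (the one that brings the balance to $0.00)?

$4,948.65

Installment 1: opening $49,065.65; payment $12,267.00; balance $36,798.65
Installment 2: opening $36,798.65; payment $9,200.00; balance $27,598.65
Installment 3: opening $27,598.65; payment $6,900.00; balance $20,698.65
Installment 4: opening $20,698.65; payment $5,250.00; balance $15,448.65
Installment 5: opening $15,448.65; payment $5,250.00; balance $10,198.65
Installment 6: opening $10,198.65; payment $5,250.00; balance $4,948.65
Installment 7: opening $4,948.65; payment $4,948.65; balance $0.00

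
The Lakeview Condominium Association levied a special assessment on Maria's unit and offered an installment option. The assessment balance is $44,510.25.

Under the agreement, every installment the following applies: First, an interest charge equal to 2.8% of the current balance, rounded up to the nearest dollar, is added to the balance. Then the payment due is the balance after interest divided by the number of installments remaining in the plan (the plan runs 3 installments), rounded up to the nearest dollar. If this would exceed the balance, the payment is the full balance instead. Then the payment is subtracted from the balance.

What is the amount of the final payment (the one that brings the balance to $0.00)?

$16,119.25

Installment 1: opening $44,510.25; interest $1,247.00 → $45,757.25; payment $15,253.00; balance $30,504.25
Installment 2: opening $30,504.25; interest $855.00 → $31,359.25; payment $15,680.00; balance $15,679.25
Installment 3: opening $15,679.25; interest $440.00 → $16,119.25; payment $16,119.25; balance $0.00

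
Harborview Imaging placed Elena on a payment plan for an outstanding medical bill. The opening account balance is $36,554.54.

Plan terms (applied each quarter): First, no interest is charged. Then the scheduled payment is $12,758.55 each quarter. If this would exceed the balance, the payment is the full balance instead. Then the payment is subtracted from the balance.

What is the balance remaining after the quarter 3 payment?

Quarter 1: opening $36,554.54; payment $12,758.55; balance $23,795.99
Quarter 2: opening $23,795.99; payment $12,758.55; balance $11,037.44
Quarter 3: opening $11,037.44; payment $11,037.44; balance $0.00

$0.00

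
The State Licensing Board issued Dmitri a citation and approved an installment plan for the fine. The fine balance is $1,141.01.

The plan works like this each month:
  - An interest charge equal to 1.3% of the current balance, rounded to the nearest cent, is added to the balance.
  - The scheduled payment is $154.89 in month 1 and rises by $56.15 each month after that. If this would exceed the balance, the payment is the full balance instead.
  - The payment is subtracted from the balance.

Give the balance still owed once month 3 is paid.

Month 1: $1,141.01 +$14.83 interest = $1,155.84; pay $154.89 → $1,000.95
Month 2: $1,000.95 +$13.01 interest = $1,013.96; pay $211.04 → $802.92
Month 3: $802.92 +$10.44 interest = $813.36; pay $267.19 → $546.17

$546.17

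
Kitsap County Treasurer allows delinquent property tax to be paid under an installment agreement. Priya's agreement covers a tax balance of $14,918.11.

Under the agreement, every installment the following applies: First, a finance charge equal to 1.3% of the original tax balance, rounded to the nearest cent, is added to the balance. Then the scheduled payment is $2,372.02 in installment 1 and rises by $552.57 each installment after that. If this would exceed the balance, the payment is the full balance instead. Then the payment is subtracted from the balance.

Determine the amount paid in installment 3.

$3,477.16

Installment 1: opening $14,918.11; interest $193.94 → $15,112.05; payment $2,372.02; balance $12,740.03
Installment 2: opening $12,740.03; interest $193.94 → $12,933.97; payment $2,924.59; balance $10,009.38
Installment 3: opening $10,009.38; interest $193.94 → $10,203.32; payment $3,477.16; balance $6,726.16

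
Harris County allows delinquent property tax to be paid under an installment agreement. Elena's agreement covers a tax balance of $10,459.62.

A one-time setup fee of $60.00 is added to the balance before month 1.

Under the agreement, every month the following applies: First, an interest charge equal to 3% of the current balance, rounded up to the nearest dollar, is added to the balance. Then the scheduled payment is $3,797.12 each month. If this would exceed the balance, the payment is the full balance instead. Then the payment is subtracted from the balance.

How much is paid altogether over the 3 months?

Month 1: $10,519.62 +$316.00 interest = $10,835.62; pay $3,797.12 → $7,038.50
Month 2: $7,038.50 +$212.00 interest = $7,250.50; pay $3,797.12 → $3,453.38
Month 3: $3,453.38 +$104.00 interest = $3,557.38; pay $3,557.38 → $0.00
Total paid: $11,151.62

$11,151.62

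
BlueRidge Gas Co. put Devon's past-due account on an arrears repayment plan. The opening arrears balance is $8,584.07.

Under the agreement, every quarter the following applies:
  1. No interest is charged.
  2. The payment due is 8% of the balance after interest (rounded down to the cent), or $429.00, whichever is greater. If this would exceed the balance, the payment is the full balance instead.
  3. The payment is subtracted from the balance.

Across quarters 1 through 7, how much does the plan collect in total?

Quarter 1: $8,584.07 − $686.72 → $7,897.35
Quarter 2: $7,897.35 − $631.78 → $7,265.57
Quarter 3: $7,265.57 − $581.24 → $6,684.33
Quarter 4: $6,684.33 − $534.74 → $6,149.59
Quarter 5: $6,149.59 − $491.96 → $5,657.63
Quarter 6: $5,657.63 − $452.61 → $5,205.02
Quarter 7: $5,205.02 − $429.00 → $4,776.02
Total paid: $3,808.05

$3,808.05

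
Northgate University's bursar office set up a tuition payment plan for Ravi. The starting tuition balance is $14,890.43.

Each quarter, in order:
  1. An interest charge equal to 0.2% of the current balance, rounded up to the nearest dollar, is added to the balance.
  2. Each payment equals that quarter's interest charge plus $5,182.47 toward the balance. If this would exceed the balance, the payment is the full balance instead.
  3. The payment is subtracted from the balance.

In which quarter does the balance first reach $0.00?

# | Opening | Interest | Payment | End bal
1 | $14,890.43 | $30.00 | $5,212.47 | $9,707.96
2 | $9,707.96 | $20.00 | $5,202.47 | $4,525.49
3 | $4,525.49 | $10.00 | $4,535.49 | $0.00
Balance reaches $0.00 in quarter 3.

3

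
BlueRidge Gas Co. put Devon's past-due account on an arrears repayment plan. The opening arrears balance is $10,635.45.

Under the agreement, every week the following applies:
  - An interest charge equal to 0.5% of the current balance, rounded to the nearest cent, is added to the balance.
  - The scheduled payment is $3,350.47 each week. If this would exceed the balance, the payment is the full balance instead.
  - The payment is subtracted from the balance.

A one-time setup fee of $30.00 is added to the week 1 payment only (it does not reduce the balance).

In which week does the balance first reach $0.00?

4

Week 1: $10,635.45 +$53.18 interest = $10,688.63; pay $3,350.47 (+ $30.00 fee) → $7,338.16
Week 2: $7,338.16 +$36.69 interest = $7,374.85; pay $3,350.47 → $4,024.38
Week 3: $4,024.38 +$20.12 interest = $4,044.50; pay $3,350.47 → $694.03
Week 4: $694.03 +$3.47 interest = $697.50; pay $697.50 → $0.00
Balance reaches $0.00 in week 4.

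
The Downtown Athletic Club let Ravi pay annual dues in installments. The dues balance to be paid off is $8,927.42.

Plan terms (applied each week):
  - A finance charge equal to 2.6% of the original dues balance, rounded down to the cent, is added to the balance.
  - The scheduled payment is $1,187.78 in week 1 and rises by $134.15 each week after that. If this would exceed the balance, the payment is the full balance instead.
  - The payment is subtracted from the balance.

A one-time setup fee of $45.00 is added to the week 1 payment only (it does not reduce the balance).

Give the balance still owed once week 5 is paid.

Week 1: opening $8,927.42; interest $232.11 → $9,159.53; payment $1,187.78 (+ $45.00 fee); balance $7,971.75
Week 2: opening $7,971.75; interest $232.11 → $8,203.86; payment $1,321.93; balance $6,881.93
Week 3: opening $6,881.93; interest $232.11 → $7,114.04; payment $1,456.08; balance $5,657.96
Week 4: opening $5,657.96; interest $232.11 → $5,890.07; payment $1,590.23; balance $4,299.84
Week 5: opening $4,299.84; interest $232.11 → $4,531.95; payment $1,724.38; balance $2,807.57

$2,807.57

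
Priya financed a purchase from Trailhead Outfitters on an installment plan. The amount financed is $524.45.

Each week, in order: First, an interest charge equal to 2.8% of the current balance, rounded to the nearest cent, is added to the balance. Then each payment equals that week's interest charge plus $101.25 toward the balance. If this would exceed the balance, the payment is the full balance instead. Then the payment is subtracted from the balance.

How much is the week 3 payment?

Week 1: $524.45 +$14.68 interest = $539.13; pay $115.93 → $423.20
Week 2: $423.20 +$11.85 interest = $435.05; pay $113.10 → $321.95
Week 3: $321.95 +$9.01 interest = $330.96; pay $110.26 → $220.70

$110.26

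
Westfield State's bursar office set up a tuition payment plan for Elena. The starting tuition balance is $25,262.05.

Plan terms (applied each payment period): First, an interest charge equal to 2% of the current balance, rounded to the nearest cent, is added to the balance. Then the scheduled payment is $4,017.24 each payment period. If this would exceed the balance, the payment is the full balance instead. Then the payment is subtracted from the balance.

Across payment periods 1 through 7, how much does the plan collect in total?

# | Opening | Interest | Payment | End bal
1 | $25,262.05 | $505.24 | $4,017.24 | $21,750.05
2 | $21,750.05 | $435.00 | $4,017.24 | $18,167.81
3 | $18,167.81 | $363.36 | $4,017.24 | $14,513.93
4 | $14,513.93 | $290.28 | $4,017.24 | $10,786.97
5 | $10,786.97 | $215.74 | $4,017.24 | $6,985.47
6 | $6,985.47 | $139.71 | $4,017.24 | $3,107.94
7 | $3,107.94 | $62.16 | $3,170.10 | $0.00
Total paid: $27,273.54

$27,273.54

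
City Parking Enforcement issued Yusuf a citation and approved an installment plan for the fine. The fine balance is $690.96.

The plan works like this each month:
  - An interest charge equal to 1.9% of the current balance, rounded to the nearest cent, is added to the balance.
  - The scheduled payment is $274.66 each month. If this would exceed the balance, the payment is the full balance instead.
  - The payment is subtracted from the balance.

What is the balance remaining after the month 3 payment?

Month 1: $690.96 +$13.13 interest = $704.09; pay $274.66 → $429.43
Month 2: $429.43 +$8.16 interest = $437.59; pay $274.66 → $162.93
Month 3: $162.93 +$3.10 interest = $166.03; pay $166.03 → $0.00

$0.00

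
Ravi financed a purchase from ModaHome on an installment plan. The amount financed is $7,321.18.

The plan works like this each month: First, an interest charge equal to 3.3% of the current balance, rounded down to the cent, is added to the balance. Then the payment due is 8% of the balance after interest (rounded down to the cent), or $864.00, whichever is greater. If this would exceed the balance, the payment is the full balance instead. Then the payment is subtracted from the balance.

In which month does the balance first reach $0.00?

Month 1: $7,321.18 +$241.59 interest = $7,562.77; pay $864.00 → $6,698.77
Month 2: $6,698.77 +$221.05 interest = $6,919.82; pay $864.00 → $6,055.82
Month 3: $6,055.82 +$199.84 interest = $6,255.66; pay $864.00 → $5,391.66
Month 4: $5,391.66 +$177.92 interest = $5,569.58; pay $864.00 → $4,705.58
Month 5: $4,705.58 +$155.28 interest = $4,860.86; pay $864.00 → $3,996.86
Month 6: $3,996.86 +$131.89 interest = $4,128.75; pay $864.00 → $3,264.75
Month 7: $3,264.75 +$107.73 interest = $3,372.48; pay $864.00 → $2,508.48
Month 8: $2,508.48 +$82.77 interest = $2,591.25; pay $864.00 → $1,727.25
Month 9: $1,727.25 +$56.99 interest = $1,784.24; pay $864.00 → $920.24
Month 10: $920.24 +$30.36 interest = $950.60; pay $864.00 → $86.60
Month 11: $86.60 +$2.85 interest = $89.45; pay $89.45 → $0.00
Balance reaches $0.00 in month 11.

11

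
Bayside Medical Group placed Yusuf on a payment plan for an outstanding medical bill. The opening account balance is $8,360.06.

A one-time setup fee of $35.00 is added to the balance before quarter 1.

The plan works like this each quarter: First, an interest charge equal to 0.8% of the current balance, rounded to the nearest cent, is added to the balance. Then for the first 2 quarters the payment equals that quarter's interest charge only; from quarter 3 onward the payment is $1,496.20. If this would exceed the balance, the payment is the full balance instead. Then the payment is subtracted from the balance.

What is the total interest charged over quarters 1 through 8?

Quarter 1: $8,395.06 +$67.16 interest = $8,462.22; pay $67.16 → $8,395.06
Quarter 2: $8,395.06 +$67.16 interest = $8,462.22; pay $67.16 → $8,395.06
Quarter 3: $8,395.06 +$67.16 interest = $8,462.22; pay $1,496.20 → $6,966.02
Quarter 4: $6,966.02 +$55.73 interest = $7,021.75; pay $1,496.20 → $5,525.55
Quarter 5: $5,525.55 +$44.20 interest = $5,569.75; pay $1,496.20 → $4,073.55
Quarter 6: $4,073.55 +$32.59 interest = $4,106.14; pay $1,496.20 → $2,609.94
Quarter 7: $2,609.94 +$20.88 interest = $2,630.82; pay $1,496.20 → $1,134.62
Quarter 8: $1,134.62 +$9.08 interest = $1,143.70; pay $1,143.70 → $0.00
Total interest: $67.16 + $67.16 + $67.16 + $55.73 + $44.20 + $32.59 + $20.88 + $9.08 = $363.96

$363.96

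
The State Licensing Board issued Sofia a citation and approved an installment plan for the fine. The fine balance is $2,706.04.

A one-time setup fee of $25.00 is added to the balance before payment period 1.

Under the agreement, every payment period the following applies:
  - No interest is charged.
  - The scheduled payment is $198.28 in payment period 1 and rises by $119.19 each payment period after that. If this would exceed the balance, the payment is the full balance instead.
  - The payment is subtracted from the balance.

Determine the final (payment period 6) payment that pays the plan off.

Payment period 1: opening $2,731.04; payment $198.28; balance $2,532.76
Payment period 2: opening $2,532.76; payment $317.47; balance $2,215.29
Payment period 3: opening $2,215.29; payment $436.66; balance $1,778.63
Payment period 4: opening $1,778.63; payment $555.85; balance $1,222.78
Payment period 5: opening $1,222.78; payment $675.04; balance $547.74
Payment period 6: opening $547.74; payment $547.74; balance $0.00

$547.74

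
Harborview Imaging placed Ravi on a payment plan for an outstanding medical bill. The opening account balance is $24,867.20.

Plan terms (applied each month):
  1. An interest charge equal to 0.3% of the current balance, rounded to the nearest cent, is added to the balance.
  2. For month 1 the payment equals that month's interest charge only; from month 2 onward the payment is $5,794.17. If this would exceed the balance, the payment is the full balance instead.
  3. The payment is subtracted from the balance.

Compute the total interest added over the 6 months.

$275.50

# | Opening | Interest | Payment | End bal
1 | $24,867.20 | $74.60 | $74.60 | $24,867.20
2 | $24,867.20 | $74.60 | $5,794.17 | $19,147.63
3 | $19,147.63 | $57.44 | $5,794.17 | $13,410.90
4 | $13,410.90 | $40.23 | $5,794.17 | $7,656.96
5 | $7,656.96 | $22.97 | $5,794.17 | $1,885.76
6 | $1,885.76 | $5.66 | $1,891.42 | $0.00
Total interest: $74.60 + $74.60 + $57.44 + $40.23 + $22.97 + $5.66 = $275.50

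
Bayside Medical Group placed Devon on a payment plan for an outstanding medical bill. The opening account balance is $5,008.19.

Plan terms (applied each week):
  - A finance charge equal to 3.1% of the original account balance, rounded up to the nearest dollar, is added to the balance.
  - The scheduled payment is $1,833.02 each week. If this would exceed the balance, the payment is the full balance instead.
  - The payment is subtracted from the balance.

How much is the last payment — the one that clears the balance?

$1,810.15

Week 1: $5,008.19 +$156.00 interest = $5,164.19; pay $1,833.02 → $3,331.17
Week 2: $3,331.17 +$156.00 interest = $3,487.17; pay $1,833.02 → $1,654.15
Week 3: $1,654.15 +$156.00 interest = $1,810.15; pay $1,810.15 → $0.00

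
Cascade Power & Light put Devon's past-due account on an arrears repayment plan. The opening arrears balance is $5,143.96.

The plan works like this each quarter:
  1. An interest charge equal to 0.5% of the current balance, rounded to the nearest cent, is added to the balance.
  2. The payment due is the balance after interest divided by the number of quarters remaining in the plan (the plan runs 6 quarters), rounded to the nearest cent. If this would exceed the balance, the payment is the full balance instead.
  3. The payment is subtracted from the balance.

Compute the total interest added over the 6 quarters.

$90.77

Quarter 1: opening $5,143.96; interest $25.72 → $5,169.68; payment $861.61; balance $4,308.07
Quarter 2: opening $4,308.07; interest $21.54 → $4,329.61; payment $865.92; balance $3,463.69
Quarter 3: opening $3,463.69; interest $17.32 → $3,481.01; payment $870.25; balance $2,610.76
Quarter 4: opening $2,610.76; interest $13.05 → $2,623.81; payment $874.60; balance $1,749.21
Quarter 5: opening $1,749.21; interest $8.75 → $1,757.96; payment $878.98; balance $878.98
Quarter 6: opening $878.98; interest $4.39 → $883.37; payment $883.37; balance $0.00
Total interest: $25.72 + $21.54 + $17.32 + $13.05 + $8.75 + $4.39 = $90.77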